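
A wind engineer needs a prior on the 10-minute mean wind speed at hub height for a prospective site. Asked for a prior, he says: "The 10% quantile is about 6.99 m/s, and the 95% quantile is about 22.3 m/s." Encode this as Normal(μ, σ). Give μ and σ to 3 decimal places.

For Normal(μ,σ), the p-quantile is μ + z_p·σ. Here z_{0.1} = -1.282, z_{0.95} = 1.645.
So 6.99 = μ − 1.282σ and 22.3 = μ + 1.645σ.
Subtracting: σ = (22.3 − 6.99)/(1.645 − (-1.282)) = 5.232.
Then μ = 6.99 − (-1.282)·5.232 = 13.695.

μ = 13.695, σ = 5.232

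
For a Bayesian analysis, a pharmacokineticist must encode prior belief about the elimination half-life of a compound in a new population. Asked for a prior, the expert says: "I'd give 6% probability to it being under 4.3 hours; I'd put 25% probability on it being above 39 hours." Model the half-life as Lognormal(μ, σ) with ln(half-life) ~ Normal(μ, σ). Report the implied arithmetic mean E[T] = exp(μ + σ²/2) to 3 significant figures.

E[T] ≈ 32.6 hours

If T ~ Lognormal(μ,σ) then ln T ~ Normal(μ,σ), so the p-quantile of ln T is μ + z_p·σ.
ln(4.3) = 1.459 and ln(39) = 3.664; z_{0.06} = -1.555, z_{0.75} = 0.6745.
σ = (3.664 − 1.459)/(0.6745 − (-1.555)) = 0.989.
μ = 1.459 − (-1.555)·0.989 = 2.996.
E[T] = exp(μ + σ²/2) = exp(2.996 + 0.4892) = 32.6 hours.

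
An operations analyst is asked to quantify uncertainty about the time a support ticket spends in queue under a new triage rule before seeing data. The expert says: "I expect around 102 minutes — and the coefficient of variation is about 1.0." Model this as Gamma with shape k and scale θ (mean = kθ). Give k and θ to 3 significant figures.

k ≈ 1, θ ≈ 102

For Gamma(k, scale θ): mean = kθ, variance = kθ², so CV = 1/√k.
CV = 1.0, hence k = 1/CV² = 1.
Then θ = mean/k = 102/1 = 102.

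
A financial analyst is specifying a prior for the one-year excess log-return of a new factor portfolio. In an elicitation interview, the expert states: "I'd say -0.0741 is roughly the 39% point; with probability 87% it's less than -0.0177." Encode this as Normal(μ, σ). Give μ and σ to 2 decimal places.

For Normal(μ,σ), the p-quantile is μ + z_p·σ. Here z_{0.39} = -0.2793, z_{0.87} = 1.126.
So -0.0741 = μ − 0.2793σ and -0.0177 = μ + 1.126σ.
Subtracting: σ = (-0.0177 − -0.0741)/(1.126 − (-0.2793)) = 0.04.
Then μ = -0.0741 − (-0.2793)·0.04 = -0.06.

μ = -0.06, σ = 0.04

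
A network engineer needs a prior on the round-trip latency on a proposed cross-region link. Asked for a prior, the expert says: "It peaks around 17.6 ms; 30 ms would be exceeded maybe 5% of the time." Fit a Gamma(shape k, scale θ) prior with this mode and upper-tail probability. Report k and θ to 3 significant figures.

Gamma(k,θ) with k>1 has mode (k−1)θ, so θ = 17.6/(k−1).
Need P(X < 30) = 0.95 with θ tied to k this way. Start at k = 2, θ = 17.6: P(X<30) ≈ 0.508.
Too low — raise k to concentrate. Iterating converges to k ≈ 10.8.
Then θ = 17.6/(10.8−1) ≈ 1.79.

k ≈ 10.8, θ ≈ 1.79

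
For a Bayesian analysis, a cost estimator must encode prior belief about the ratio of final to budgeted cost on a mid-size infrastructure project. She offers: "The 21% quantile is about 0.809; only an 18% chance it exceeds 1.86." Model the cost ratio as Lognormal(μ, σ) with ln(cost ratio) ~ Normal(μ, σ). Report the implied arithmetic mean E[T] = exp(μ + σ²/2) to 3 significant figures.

If T ~ Lognormal(μ,σ) then ln T ~ Normal(μ,σ), so the p-quantile of ln T is μ + z_p·σ.
ln(0.809) = -0.212 and ln(1.86) = 0.6206; z_{0.21} = -0.8064, z_{0.82} = 0.9154.
σ = (0.6206 − -0.212)/(0.9154 − (-0.8064)) = 0.484.
μ = -0.212 − (-0.8064)·0.484 = 0.178.
E[T] = exp(μ + σ²/2) = exp(0.178 + 0.1169) = 1.34.

E[T] ≈ 1.34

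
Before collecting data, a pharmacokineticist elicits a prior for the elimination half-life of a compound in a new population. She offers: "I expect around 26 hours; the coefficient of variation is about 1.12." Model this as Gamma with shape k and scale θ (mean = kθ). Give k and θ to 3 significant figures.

k ≈ 0.797, θ ≈ 32.6

For Gamma(k, scale θ): mean = kθ, variance = kθ², so CV = 1/√k.
CV = 1.12, hence k = 1/CV² = 0.797.
Then θ = mean/k = 26/0.797 = 32.6.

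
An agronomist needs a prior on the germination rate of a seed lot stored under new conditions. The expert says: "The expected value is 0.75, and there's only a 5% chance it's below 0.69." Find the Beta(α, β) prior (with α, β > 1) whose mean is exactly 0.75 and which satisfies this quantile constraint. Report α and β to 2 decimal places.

With mean 0.75 fixed, write α = 0.75s, β = 0.25s where s = α+β.
Need P(θ < 0.69) = 0.05 under Beta(0.75s, 0.25s). Normal approximation: (q−m)/√(m(1−m)/s) ≈ z_{0.05} = -1.64, so s ≈ 0.75·0.25·(-1.64)²/(0.69−0.75)² = 140.9.
At s = 140.9: P(θ<0.69) ≈ 0.055. Adjusting to match 0.05 gives s ≈ 149.16.
So α = 0.75·149.16 ≈ 111.87, β = 0.25·149.16 ≈ 37.29.

α ≈ 111.87, β ≈ 37.29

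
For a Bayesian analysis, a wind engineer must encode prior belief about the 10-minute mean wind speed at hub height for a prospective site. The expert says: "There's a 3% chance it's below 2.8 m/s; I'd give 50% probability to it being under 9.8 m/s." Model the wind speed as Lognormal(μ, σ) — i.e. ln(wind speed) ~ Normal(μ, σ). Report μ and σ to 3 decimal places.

If T ~ Lognormal(μ,σ) then ln T ~ Normal(μ,σ), so the p-quantile of ln T is μ + z_p·σ.
ln(2.8) = 1.03 and ln(9.8) = 2.282; z_{0.03} = -1.881, z_{0.5} = 0.
σ = (2.282 − 1.03)/(0 − (-1.881)) = 0.666.
μ = 1.03 − (-1.881)·0.666 = 2.282.

μ ≈ 2.282, σ ≈ 0.666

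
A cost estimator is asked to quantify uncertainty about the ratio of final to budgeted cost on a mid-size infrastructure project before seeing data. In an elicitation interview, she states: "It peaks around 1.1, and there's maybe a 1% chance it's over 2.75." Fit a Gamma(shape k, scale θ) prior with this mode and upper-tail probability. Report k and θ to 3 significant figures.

Gamma(k,θ) with k>1 has mode (k−1)θ, so θ = 1.1/(k−1).
Need P(X < 2.75) = 0.99 with θ tied to k this way. Start at k = 2, θ = 1.1: P(X<2.75) ≈ 0.713.
Too low — raise k to concentrate. Iterating converges to k ≈ 6.59.
Then θ = 1.1/(6.59−1) ≈ 0.197.

k ≈ 6.59, θ ≈ 0.197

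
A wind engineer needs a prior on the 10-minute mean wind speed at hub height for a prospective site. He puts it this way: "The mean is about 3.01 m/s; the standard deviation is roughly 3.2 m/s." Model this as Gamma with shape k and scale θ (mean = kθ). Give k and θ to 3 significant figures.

k ≈ 0.885, θ ≈ 3.4

For Gamma(k, scale θ): mean = kθ, variance = kθ², so CV = 1/√k.
CV = SD/mean = 3.2/3.01 = 1.063, hence k = 1/CV² = 0.885.
Then θ = mean/k = 3.01/0.885 = 3.4.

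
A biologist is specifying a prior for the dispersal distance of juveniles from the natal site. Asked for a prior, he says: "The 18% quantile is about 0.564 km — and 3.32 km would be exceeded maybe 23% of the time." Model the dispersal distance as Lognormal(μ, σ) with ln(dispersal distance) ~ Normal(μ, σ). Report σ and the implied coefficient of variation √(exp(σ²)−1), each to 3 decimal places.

If T ~ Lognormal(μ,σ) then ln T ~ Normal(μ,σ), so the p-quantile of ln T is μ + z_p·σ.
ln(0.564) = -0.5727 and ln(3.32) = 1.2; z_{0.18} = -0.9154, z_{0.77} = 0.7388.
σ = (1.2 − -0.5727)/(0.7388 − (-0.9154)) = 1.072.
μ = -0.5727 − (-0.9154)·1.072 = 0.408.
CV = √(exp(σ²)−1) = √(exp(1.1483)−1) = 1.467.

σ ≈ 1.072, CV ≈ 1.467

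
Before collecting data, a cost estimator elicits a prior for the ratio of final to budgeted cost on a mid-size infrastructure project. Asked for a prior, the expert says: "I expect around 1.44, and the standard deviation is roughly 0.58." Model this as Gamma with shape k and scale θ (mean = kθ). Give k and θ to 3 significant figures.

For Gamma(k, scale θ): mean = kθ, variance = kθ², so CV = 1/√k.
CV = SD/mean = 0.58/1.44 = 0.4028, hence k = 1/CV² = 6.16.
Then θ = mean/k = 1.44/6.16 = 0.234.

k ≈ 6.16, θ ≈ 0.234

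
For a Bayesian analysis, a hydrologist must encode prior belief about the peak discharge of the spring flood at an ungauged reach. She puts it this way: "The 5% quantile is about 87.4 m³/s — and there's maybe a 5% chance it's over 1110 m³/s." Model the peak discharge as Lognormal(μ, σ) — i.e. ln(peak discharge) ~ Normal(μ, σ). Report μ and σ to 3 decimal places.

If T ~ Lognormal(μ,σ) then ln T ~ Normal(μ,σ), so the p-quantile of ln T is μ + z_p·σ.
ln(87.4) = 4.47 and ln(1110) = 7.012; z_{0.05} = -1.645, z_{0.95} = 1.645.
σ = (7.012 − 4.47)/(1.645 − (-1.645)) = 0.773.
μ = 4.47 − (-1.645)·0.773 = 5.741.

μ ≈ 5.741, σ ≈ 0.773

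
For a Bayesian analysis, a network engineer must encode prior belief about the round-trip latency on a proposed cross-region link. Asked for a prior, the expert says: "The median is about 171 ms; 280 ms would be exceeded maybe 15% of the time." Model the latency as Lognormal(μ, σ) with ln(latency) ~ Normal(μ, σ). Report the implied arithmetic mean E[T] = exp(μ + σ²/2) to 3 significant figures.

E[T] ≈ 191 ms

If T ~ Lognormal(μ,σ) then ln T ~ Normal(μ,σ), so the p-quantile of ln T is μ + z_p·σ.
ln(171) = 5.142 and ln(280) = 5.635; z_{0.5} = 0, z_{0.85} = 1.036.
σ = (5.635 − 5.142)/(1.036 − (0)) = 0.476.
μ = 5.142 − (0)·0.476 = 5.142.
E[T] = exp(μ + σ²/2) = exp(5.142 + 0.1132) = 191 ms.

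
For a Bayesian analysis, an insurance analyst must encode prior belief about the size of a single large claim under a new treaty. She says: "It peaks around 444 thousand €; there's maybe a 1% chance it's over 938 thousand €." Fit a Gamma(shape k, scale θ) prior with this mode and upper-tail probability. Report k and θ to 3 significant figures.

k ≈ 9.69, θ ≈ 51.1

Gamma(k,θ) with k>1 has mode (k−1)θ, so θ = 444/(k−1).
Need P(X < 938) = 0.99 with θ tied to k this way. Start at k = 2, θ = 444: P(X<938) ≈ 0.624.
Too low — raise k to concentrate. Iterating converges to k ≈ 9.69.
Then θ = 444/(9.69−1) ≈ 51.1.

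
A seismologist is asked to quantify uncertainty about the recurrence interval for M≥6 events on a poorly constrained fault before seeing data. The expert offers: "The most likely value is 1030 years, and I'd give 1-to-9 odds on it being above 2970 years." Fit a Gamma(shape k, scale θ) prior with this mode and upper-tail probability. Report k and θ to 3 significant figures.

k ≈ 2.7, θ ≈ 606

Gamma(k,θ) with k>1 has mode (k−1)θ, so θ = 1030/(k−1).
Need P(X < 2970) = 0.9 with θ tied to k this way. Start at k = 2, θ = 1030: P(X<2970) ≈ 0.783.
Too low — raise k to concentrate. Iterating converges to k ≈ 2.7.
Then θ = 1030/(2.7−1) ≈ 606.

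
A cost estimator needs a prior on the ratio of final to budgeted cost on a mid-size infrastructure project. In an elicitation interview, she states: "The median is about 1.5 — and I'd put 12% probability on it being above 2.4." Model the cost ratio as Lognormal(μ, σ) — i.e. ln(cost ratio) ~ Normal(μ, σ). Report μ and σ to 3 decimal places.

μ ≈ 0.405, σ ≈ 0.400

If T ~ Lognormal(μ,σ) then ln T ~ Normal(μ,σ), so the p-quantile of ln T is μ + z_p·σ.
ln(1.5) = 0.4055 and ln(2.4) = 0.8755; z_{0.5} = 0, z_{0.88} = 1.175.
σ = (0.8755 − 0.4055)/(1.175 − (0)) = 0.400.
μ = 0.4055 − (0)·0.400 = 0.405.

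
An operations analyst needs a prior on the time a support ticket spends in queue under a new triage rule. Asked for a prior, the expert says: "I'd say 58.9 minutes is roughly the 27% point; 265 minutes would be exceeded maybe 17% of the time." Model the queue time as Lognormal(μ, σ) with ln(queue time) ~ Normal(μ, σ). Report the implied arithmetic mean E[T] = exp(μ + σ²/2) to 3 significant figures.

If T ~ Lognormal(μ,σ) then ln T ~ Normal(μ,σ), so the p-quantile of ln T is μ + z_p·σ.
ln(58.9) = 4.076 and ln(265) = 5.58; z_{0.27} = -0.6128, z_{0.83} = 0.9542.
σ = (5.58 − 4.076)/(0.9542 − (-0.6128)) = 0.960.
μ = 4.076 − (-0.6128)·0.960 = 4.664.
E[T] = exp(μ + σ²/2) = exp(4.664 + 0.4605) = 168 minutes.

E[T] ≈ 168 minutes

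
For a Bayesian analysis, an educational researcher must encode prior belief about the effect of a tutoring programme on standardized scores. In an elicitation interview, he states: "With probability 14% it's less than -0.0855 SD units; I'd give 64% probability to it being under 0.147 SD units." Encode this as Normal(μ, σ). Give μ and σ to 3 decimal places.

μ = 0.089, σ = 0.162

The p-quantile of Normal(μ,σ) is μ + z_p·σ, with z_{0.14} = -1.08 and z_{0.64} = 0.3585.
Eliminate σ: μ = (z₂·x₁ − z₁·x₂)/(z₂ − z₁) = (0.3585·-0.0855 − (-1.08)·0.147)/1.439 = 0.089.
Then σ = (x₂ − x₁)/(z₂ − z₁) = (0.147 − -0.0855)/1.439 = 0.162.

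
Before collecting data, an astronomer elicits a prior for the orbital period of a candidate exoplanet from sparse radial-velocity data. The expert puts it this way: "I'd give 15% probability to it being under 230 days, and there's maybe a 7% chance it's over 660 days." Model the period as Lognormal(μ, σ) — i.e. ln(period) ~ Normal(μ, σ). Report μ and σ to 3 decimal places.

μ ≈ 5.873, σ ≈ 0.420

If T ~ Lognormal(μ,σ) then ln T ~ Normal(μ,σ), so the p-quantile of ln T is μ + z_p·σ.
ln(230) = 5.438 and ln(660) = 6.492; z_{0.15} = -1.036, z_{0.93} = 1.476.
σ = (6.492 − 5.438)/(1.476 − (-1.036)) = 0.420.
μ = 5.438 − (-1.036)·0.420 = 5.873.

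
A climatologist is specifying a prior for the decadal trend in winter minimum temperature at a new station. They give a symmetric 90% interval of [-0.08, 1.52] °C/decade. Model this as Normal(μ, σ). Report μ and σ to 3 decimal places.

μ = 0.720, σ = 0.486

A symmetric 90% interval runs μ ± z·σ with z = 1.645.
Half-width = 0.8, so σ = 0.8/1.645 = 0.486.
μ is the interval midpoint, 0.720.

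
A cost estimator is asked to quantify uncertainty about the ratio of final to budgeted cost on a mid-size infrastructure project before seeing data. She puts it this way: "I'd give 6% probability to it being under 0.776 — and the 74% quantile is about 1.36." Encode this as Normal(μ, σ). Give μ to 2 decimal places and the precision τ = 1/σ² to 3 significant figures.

μ = 1.19, τ = 14.2

The p-quantile of Normal(μ,σ) is μ + z_p·σ, with z_{0.06} = -1.555 and z_{0.74} = 0.6433.
Eliminate σ: μ = (z₂·x₁ − z₁·x₂)/(z₂ − z₁) = (0.6433·0.776 − (-1.555)·1.36)/2.198 = 1.19.
Then σ = (x₂ − x₁)/(z₂ − z₁) = (1.36 − 0.776)/2.198 = 0.27.
Precision τ = 1/σ² = 1/0.2657² = 14.2.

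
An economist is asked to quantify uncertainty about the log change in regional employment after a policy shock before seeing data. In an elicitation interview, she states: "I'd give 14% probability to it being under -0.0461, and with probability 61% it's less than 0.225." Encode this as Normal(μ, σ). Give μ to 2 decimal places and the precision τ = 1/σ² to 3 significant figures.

For Normal(μ,σ), the p-quantile is μ + z_p·σ. Here z_{0.14} = -1.08, z_{0.61} = 0.2793.
So -0.0461 = μ − 1.08σ and 0.225 = μ + 0.2793σ.
Subtracting: σ = (0.225 − -0.0461)/(0.2793 − (-1.08)) = 0.20.
Then μ = -0.0461 − (-1.08)·0.20 = 0.17.
Precision τ = 1/σ² = 1/0.1994² = 25.2.

μ = 0.17, τ = 25.2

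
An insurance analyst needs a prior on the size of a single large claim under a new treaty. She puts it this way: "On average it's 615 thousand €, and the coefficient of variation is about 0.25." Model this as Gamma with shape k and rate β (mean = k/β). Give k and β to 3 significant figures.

k ≈ 16, β ≈ 0.026

For Gamma(k, rate β): mean = k/β, variance = k/β², so CV = 1/√k.
CV = 0.25, hence k = 1/CV² = 16.
Then β = k/mean = 16/615 = 0.026.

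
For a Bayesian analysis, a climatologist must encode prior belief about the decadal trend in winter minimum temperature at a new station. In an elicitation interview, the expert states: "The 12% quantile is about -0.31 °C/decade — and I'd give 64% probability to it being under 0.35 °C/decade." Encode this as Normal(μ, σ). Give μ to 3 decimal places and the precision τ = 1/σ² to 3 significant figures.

μ = 0.196, τ = 5.4

For Normal(μ,σ), the p-quantile is μ + z_p·σ. Here z_{0.12} = -1.175, z_{0.64} = 0.3585.
So -0.31 = μ − 1.175σ and 0.35 = μ + 0.3585σ.
Subtracting: σ = (0.35 − -0.31)/(0.3585 − (-1.175)) = 0.430.
Then μ = -0.31 − (-1.175)·0.430 = 0.196.
Precision τ = 1/σ² = 1/0.4304² = 5.4.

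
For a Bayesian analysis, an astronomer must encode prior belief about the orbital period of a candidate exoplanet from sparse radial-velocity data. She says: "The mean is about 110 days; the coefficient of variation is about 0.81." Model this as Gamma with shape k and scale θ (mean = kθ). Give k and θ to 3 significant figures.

k ≈ 1.52, θ ≈ 72.2

For Gamma(k, scale θ): mean = kθ, variance = kθ², so CV = 1/√k.
CV = 0.81, hence k = 1/CV² = 1.52.
Then θ = mean/k = 110/1.52 = 72.2.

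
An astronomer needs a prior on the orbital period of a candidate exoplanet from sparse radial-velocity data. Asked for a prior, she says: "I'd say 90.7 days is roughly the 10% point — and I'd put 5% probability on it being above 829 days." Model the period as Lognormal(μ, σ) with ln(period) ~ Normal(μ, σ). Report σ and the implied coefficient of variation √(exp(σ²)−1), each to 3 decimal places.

σ ≈ 0.756, CV ≈ 0.878

If T ~ Lognormal(μ,σ) then ln T ~ Normal(μ,σ), so the p-quantile of ln T is μ + z_p·σ.
ln(90.7) = 4.508 and ln(829) = 6.72; z_{0.1} = -1.282, z_{0.95} = 1.645.
σ = (6.72 − 4.508)/(1.645 − (-1.282)) = 0.756.
μ = 4.508 − (-1.282)·0.756 = 5.477.
CV = √(exp(σ²)−1) = √(exp(0.5717)−1) = 0.878.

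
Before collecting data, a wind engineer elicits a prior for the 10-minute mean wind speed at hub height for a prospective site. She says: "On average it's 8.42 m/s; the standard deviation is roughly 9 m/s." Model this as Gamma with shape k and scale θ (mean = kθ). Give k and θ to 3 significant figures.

k ≈ 0.875, θ ≈ 9.62

For Gamma(k, scale θ): mean = kθ, variance = kθ², so CV = 1/√k.
CV = SD/mean = 9/8.42 = 1.069, hence k = 1/CV² = 0.875.
Then θ = mean/k = 8.42/0.875 = 9.62.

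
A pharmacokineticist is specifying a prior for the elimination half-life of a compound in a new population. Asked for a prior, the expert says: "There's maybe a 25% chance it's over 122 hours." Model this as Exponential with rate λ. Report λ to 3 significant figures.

P(T > 122.0) = e^(−λ·122.0) = 0.25, so λ = −ln(0.25)/122.0 = 0.0114.

λ ≈ 0.0114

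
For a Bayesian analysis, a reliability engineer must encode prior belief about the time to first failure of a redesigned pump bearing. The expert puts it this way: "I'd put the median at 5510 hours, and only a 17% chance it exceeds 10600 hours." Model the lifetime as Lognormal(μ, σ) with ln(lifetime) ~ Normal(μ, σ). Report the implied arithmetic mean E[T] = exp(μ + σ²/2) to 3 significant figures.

If T ~ Lognormal(μ,σ) then ln T ~ Normal(μ,σ), so the p-quantile of ln T is μ + z_p·σ.
ln(5510) = 8.614 and ln(10600) = 9.269; z_{0.5} = 0, z_{0.83} = 0.9542.
σ = (9.269 − 8.614)/(0.9542 − (0)) = 0.686.
μ = 8.614 − (0)·0.686 = 8.614.
E[T] = exp(μ + σ²/2) = exp(8.614 + 0.2351) = 6970 hours.

E[T] ≈ 6970 hours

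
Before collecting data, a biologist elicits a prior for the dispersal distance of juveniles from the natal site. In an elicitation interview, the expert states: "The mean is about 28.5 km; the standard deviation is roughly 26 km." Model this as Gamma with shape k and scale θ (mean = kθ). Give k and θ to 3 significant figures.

k ≈ 1.2, θ ≈ 23.7

For Gamma(k, scale θ): mean = kθ, variance = kθ², so CV = 1/√k.
CV = SD/mean = 26/28.5 = 0.9123, hence k = 1/CV² = 1.2.
Then θ = mean/k = 28.5/1.2 = 23.7.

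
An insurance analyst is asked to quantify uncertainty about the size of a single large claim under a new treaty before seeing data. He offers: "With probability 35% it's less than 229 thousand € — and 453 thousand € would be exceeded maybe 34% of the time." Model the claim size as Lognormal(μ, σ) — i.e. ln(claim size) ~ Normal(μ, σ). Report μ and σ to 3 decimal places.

If T ~ Lognormal(μ,σ) then ln T ~ Normal(μ,σ), so the p-quantile of ln T is μ + z_p·σ.
ln(229) = 5.434 and ln(453) = 6.116; z_{0.35} = -0.3853, z_{0.66} = 0.4125.
σ = (6.116 − 5.434)/(0.4125 − (-0.3853)) = 0.855.
μ = 5.434 − (-0.3853)·0.855 = 5.763.

μ ≈ 5.763, σ ≈ 0.855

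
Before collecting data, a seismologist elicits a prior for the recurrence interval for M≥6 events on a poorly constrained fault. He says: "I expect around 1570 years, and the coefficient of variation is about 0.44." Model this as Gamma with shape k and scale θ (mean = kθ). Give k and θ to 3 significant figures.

k ≈ 5.17, θ ≈ 304

For Gamma(k, scale θ): mean = kθ, variance = kθ², so CV = 1/√k.
CV = 0.44, hence k = 1/CV² = 5.17.
Then θ = mean/k = 1570/5.17 = 304.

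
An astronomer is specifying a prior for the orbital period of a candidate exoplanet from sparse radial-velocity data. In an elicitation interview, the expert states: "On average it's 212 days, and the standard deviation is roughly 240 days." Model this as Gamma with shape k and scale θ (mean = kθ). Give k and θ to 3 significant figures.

k ≈ 0.78, θ ≈ 272

For Gamma(k, scale θ): mean = kθ, variance = kθ², so CV = 1/√k.
CV = SD/mean = 240/212 = 1.132, hence k = 1/CV² = 0.78.
Then θ = mean/k = 212/0.78 = 272.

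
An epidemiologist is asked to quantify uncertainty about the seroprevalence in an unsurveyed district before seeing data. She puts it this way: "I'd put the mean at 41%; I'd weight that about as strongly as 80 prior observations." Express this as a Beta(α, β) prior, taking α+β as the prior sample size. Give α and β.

Under the effective-sample-size interpretation, Beta(α, β) has prior mean α/(α+β) and prior sample size α+β.
So α+β = 80 and α/(α+β) = 0.41, giving α = 0.41·80 = 32.8 and β = 80 − 32.8 = 47.2.

α = 32.8, β = 47.2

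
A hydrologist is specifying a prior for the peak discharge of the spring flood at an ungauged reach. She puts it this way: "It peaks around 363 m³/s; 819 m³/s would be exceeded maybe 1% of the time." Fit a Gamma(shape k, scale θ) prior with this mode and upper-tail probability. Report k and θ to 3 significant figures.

Gamma(k,θ) with k>1 has mode (k−1)θ, so θ = 363/(k−1).
Need P(X < 819) = 0.99 with θ tied to k this way. Start at k = 2, θ = 363: P(X<819) ≈ 0.659.
Too low — raise k to concentrate. Iterating converges to k ≈ 8.24.
Then θ = 363/(8.24−1) ≈ 50.1.

k ≈ 8.24, θ ≈ 50.1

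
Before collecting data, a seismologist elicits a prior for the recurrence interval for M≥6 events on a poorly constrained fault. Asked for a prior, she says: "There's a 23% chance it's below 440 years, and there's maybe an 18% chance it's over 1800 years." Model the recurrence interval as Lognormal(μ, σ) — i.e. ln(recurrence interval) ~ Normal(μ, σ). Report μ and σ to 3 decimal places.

μ ≈ 6.716, σ ≈ 0.852

If T ~ Lognormal(μ,σ) then ln T ~ Normal(μ,σ), so the p-quantile of ln T is μ + z_p·σ.
ln(440) = 6.087 and ln(1800) = 7.496; z_{0.23} = -0.7388, z_{0.82} = 0.9154.
σ = (7.496 − 6.087)/(0.9154 − (-0.7388)) = 0.852.
μ = 6.087 − (-0.7388)·0.852 = 6.716.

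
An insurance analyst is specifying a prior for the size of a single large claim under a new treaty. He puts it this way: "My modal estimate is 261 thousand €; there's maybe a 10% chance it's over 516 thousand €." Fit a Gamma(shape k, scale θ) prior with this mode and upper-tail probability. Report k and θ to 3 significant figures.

k ≈ 5.13, θ ≈ 63.3

Gamma(k,θ) with k>1 has mode (k−1)θ, so θ = 261/(k−1).
Need P(X < 516) = 0.9 with θ tied to k this way. Start at k = 2, θ = 261: P(X<516) ≈ 0.588.
Too low — raise k to concentrate. Iterating converges to k ≈ 5.13.
Then θ = 261/(5.13−1) ≈ 63.3.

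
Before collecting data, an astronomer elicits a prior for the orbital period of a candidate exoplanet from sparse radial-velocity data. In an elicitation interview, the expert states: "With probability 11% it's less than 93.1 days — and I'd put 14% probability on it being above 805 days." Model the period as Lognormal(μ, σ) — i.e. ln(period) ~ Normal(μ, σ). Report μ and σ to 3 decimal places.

μ ≈ 5.681, σ ≈ 0.935

If T ~ Lognormal(μ,σ) then ln T ~ Normal(μ,σ), so the p-quantile of ln T is μ + z_p·σ.
ln(93.1) = 4.534 and ln(805) = 6.691; z_{0.11} = -1.227, z_{0.86} = 1.08.
σ = (6.691 − 4.534)/(1.08 − (-1.227)) = 0.935.
μ = 4.534 − (-1.227)·0.935 = 5.681.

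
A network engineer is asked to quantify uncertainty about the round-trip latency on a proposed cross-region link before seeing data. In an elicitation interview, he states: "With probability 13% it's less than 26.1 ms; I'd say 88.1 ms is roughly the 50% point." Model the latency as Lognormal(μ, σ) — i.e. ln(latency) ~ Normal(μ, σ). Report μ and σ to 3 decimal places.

If T ~ Lognormal(μ,σ) then ln T ~ Normal(μ,σ), so the p-quantile of ln T is μ + z_p·σ.
ln(26.1) = 3.262 and ln(88.1) = 4.478; z_{0.13} = -1.126, z_{0.5} = 0.
σ = (4.478 − 3.262)/(0 − (-1.126)) = 1.080.
μ = 3.262 − (-1.126)·1.080 = 4.478.

μ ≈ 4.478, σ ≈ 1.080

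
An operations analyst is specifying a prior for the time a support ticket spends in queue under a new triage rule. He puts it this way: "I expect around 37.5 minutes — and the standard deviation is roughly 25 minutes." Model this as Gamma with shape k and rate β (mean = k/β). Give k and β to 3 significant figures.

k ≈ 2.25, β ≈ 0.06

For Gamma(k, rate β): mean = k/β, variance = k/β², so CV = 1/√k.
CV = SD/mean = 25/37.5 = 0.6667, hence k = 1/CV² = 2.25.
Then β = k/mean = 2.25/37.5 = 0.06.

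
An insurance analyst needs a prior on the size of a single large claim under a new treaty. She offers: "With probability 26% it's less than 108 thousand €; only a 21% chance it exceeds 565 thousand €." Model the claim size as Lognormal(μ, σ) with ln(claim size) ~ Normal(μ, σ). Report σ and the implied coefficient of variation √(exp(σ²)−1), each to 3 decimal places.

σ ≈ 1.141, CV ≈ 1.637

If T ~ Lognormal(μ,σ) then ln T ~ Normal(μ,σ), so the p-quantile of ln T is μ + z_p·σ.
ln(108) = 4.682 and ln(565) = 6.337; z_{0.26} = -0.6433, z_{0.79} = 0.8064.
σ = (6.337 − 4.682)/(0.8064 − (-0.6433)) = 1.141.
μ = 4.682 − (-0.6433)·1.141 = 5.416.
CV = √(exp(σ²)−1) = √(exp(1.3027)−1) = 1.637.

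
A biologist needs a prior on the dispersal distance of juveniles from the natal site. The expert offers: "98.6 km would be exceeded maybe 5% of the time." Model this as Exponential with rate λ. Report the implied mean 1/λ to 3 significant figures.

mean ≈ 32.9 km

P(T > 98.6) = e^(−λ·98.6) = 0.05, so λ = −ln(0.05)/98.6 = 0.0304.
Mean = 1/λ = 32.9 km.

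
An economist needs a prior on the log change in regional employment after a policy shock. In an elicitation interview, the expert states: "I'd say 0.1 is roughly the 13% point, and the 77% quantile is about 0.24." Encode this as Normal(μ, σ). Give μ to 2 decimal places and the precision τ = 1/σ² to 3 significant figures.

The p-quantile of Normal(μ,σ) is μ + z_p·σ, with z_{0.13} = -1.126 and z_{0.77} = 0.7388.
Eliminate σ: μ = (z₂·x₁ − z₁·x₂)/(z₂ − z₁) = (0.7388·0.1 − (-1.126)·0.24)/1.865 = 0.18.
Then σ = (x₂ − x₁)/(z₂ − z₁) = (0.24 − 0.1)/1.865 = 0.08.
Precision τ = 1/σ² = 1/0.07506² = 178.

μ = 0.18, τ = 178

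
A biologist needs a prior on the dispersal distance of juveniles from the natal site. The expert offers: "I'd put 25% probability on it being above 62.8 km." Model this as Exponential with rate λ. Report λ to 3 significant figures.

λ ≈ 0.0221

P(T > 62.8) = e^(−λ·62.8) = 0.25, so λ = −ln(0.25)/62.8 = 0.0221.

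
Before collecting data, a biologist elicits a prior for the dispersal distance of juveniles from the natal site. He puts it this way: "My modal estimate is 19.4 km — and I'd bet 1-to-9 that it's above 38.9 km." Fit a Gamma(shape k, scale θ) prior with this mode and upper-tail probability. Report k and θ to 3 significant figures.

k ≈ 4.96, θ ≈ 4.9

Gamma(k,θ) with k>1 has mode (k−1)θ, so θ = 19.4/(k−1).
Need P(X < 38.9) = 0.9 with θ tied to k this way. Start at k = 2, θ = 19.4: P(X<38.9) ≈ 0.595.
Too low — raise k to concentrate. Iterating converges to k ≈ 4.96.
Then θ = 19.4/(4.96−1) ≈ 4.9.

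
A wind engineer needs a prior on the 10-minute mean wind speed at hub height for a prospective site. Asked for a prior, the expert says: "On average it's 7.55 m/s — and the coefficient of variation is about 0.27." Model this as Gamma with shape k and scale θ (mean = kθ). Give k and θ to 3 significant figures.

k ≈ 13.7, θ ≈ 0.55

For Gamma(k, scale θ): mean = kθ, variance = kθ², so CV = 1/√k.
CV = 0.27, hence k = 1/CV² = 13.7.
Then θ = mean/k = 7.55/13.7 = 0.55.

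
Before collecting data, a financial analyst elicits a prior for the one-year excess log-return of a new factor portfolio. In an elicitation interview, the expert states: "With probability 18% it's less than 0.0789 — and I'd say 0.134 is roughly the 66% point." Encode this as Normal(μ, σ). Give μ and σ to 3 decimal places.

For Normal(μ,σ), the p-quantile is μ + z_p·σ. Here z_{0.18} = -0.9154, z_{0.66} = 0.4125.
So 0.0789 = μ − 0.9154σ and 0.134 = μ + 0.4125σ.
Subtracting: σ = (0.134 − 0.0789)/(0.4125 − (-0.9154)) = 0.041.
Then μ = 0.0789 − (-0.9154)·0.041 = 0.117.

μ = 0.117, σ = 0.041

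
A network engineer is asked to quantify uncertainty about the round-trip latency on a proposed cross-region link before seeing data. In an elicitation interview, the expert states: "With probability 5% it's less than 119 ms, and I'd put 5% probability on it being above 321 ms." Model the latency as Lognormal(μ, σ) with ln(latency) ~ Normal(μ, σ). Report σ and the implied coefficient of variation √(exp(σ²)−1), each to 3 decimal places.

If T ~ Lognormal(μ,σ) then ln T ~ Normal(μ,σ), so the p-quantile of ln T is μ + z_p·σ.
ln(119) = 4.779 and ln(321) = 5.771; z_{0.05} = -1.645, z_{0.95} = 1.645.
σ = (5.771 − 4.779)/(1.645 − (-1.645)) = 0.302.
μ = 4.779 − (-1.645)·0.302 = 5.275.
CV = √(exp(σ²)−1) = √(exp(0.0910)−1) = 0.309.

σ ≈ 0.302, CV ≈ 0.309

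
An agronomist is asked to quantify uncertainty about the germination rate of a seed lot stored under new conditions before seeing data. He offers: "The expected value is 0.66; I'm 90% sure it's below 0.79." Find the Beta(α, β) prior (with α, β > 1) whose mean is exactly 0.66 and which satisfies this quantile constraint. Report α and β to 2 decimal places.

With mean 0.66 fixed, write α = 0.66s, β = 0.34s where s = α+β.
Need P(θ < 0.79) = 0.9 under Beta(0.66s, 0.34s). Normal approximation: (q−m)/√(m(1−m)/s) ≈ z_{0.9} = 1.28, so s ≈ 0.66·0.34·(1.28)²/(0.79−0.66)² = 21.8.
At s = 21.8: P(θ<0.79) ≈ 0.910. Adjusting to match 0.9 gives s ≈ 20.15.
So α = 0.66·20.15 ≈ 13.30, β = 0.34·20.15 ≈ 6.85.

α ≈ 13.30, β ≈ 6.85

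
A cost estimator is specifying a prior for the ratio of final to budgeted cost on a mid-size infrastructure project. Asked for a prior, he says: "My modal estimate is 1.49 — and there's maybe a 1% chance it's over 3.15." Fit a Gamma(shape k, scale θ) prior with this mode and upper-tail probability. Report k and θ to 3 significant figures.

Gamma(k,θ) with k>1 has mode (k−1)θ, so θ = 1.49/(k−1).
Need P(X < 3.15) = 0.99 with θ tied to k this way. Start at k = 2, θ = 1.49: P(X<3.15) ≈ 0.624.
Too low — raise k to concentrate. Iterating converges to k ≈ 9.67.
Then θ = 1.49/(9.67−1) ≈ 0.172.

k ≈ 9.67, θ ≈ 0.172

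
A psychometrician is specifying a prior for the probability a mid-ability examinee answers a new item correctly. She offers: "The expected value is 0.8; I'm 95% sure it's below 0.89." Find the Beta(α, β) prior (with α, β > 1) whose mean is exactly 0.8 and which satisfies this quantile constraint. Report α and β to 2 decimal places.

α ≈ 35.03, β ≈ 8.76

With mean 0.8 fixed, write α = 0.8s, β = 0.2s where s = α+β.
Need P(θ < 0.89) = 0.95 under Beta(0.8s, 0.2s). Normal approximation: (q−m)/√(m(1−m)/s) ≈ z_{0.95} = 1.64, so s ≈ 0.8·0.2·(1.64)²/(0.89−0.8)² = 53.4.
At s = 53.4: P(θ<0.89) ≈ 0.967. Adjusting to match 0.95 gives s ≈ 43.78.
So α = 0.8·43.78 ≈ 35.03, β = 0.2·43.78 ≈ 8.76.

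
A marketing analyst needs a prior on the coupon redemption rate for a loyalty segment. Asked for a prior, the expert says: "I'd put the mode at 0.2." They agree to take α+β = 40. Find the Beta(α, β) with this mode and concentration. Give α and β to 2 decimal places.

For α,β > 1 the Beta mode is (α−1)/(α+β−2). With α+β = 40, the mode is (α−1)/38.
Set (α−1)/38 = 0.2 → α = 1 + 0.2·38 = 8.60.
β = 40 − α = 31.40.

α = 8.60, β = 31.40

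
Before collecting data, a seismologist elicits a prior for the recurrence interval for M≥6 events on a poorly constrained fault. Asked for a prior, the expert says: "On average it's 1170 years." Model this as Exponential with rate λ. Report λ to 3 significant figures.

λ ≈ 0.000855

Exponential mean = 1/λ, so λ = 1/1170.0 = 0.000855.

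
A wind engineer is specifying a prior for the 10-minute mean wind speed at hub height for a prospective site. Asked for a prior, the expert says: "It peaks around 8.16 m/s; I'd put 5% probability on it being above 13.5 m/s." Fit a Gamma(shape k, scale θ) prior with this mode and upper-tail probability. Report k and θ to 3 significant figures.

Gamma(k,θ) with k>1 has mode (k−1)θ, so θ = 8.16/(k−1).
Need P(X < 13.5) = 0.95 with θ tied to k this way. Start at k = 2, θ = 8.16: P(X<13.5) ≈ 0.492.
Too low — raise k to concentrate. Iterating converges to k ≈ 12.
Then θ = 8.16/(12−1) ≈ 0.74.

k ≈ 12, θ ≈ 0.74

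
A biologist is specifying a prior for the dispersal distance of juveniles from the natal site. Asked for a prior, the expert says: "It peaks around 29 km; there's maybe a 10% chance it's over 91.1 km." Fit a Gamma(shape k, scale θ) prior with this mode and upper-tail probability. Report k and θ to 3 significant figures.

k ≈ 2.45, θ ≈ 20.1

Gamma(k,θ) with k>1 has mode (k−1)θ, so θ = 29/(k−1).
Need P(X < 91.1) = 0.9 with θ tied to k this way. Start at k = 2, θ = 29: P(X<91.1) ≈ 0.821.
Too low — raise k to concentrate. Iterating converges to k ≈ 2.45.
Then θ = 29/(2.45−1) ≈ 20.1.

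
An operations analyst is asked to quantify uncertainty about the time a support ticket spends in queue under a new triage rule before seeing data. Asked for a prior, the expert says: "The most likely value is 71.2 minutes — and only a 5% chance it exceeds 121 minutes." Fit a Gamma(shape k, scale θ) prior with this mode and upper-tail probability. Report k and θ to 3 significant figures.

Gamma(k,θ) with k>1 has mode (k−1)θ, so θ = 71.2/(k−1).
Need P(X < 121) = 0.95 with θ tied to k this way. Start at k = 2, θ = 71.2: P(X<121) ≈ 0.507.
Too low — raise k to concentrate. Iterating converges to k ≈ 10.9.
Then θ = 71.2/(10.9−1) ≈ 7.17.

k ≈ 10.9, θ ≈ 7.17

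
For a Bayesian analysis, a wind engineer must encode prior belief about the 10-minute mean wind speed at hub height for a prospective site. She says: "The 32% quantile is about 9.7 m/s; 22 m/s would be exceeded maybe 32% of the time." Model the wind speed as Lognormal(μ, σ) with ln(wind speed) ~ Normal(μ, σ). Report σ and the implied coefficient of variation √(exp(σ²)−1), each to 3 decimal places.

If T ~ Lognormal(μ,σ) then ln T ~ Normal(μ,σ), so the p-quantile of ln T is μ + z_p·σ.
ln(9.7) = 2.272 and ln(22) = 3.091; z_{0.32} = -0.4677, z_{0.68} = 0.4677.
σ = (3.091 − 2.272)/(0.4677 − (-0.4677)) = 0.875.
μ = 2.272 − (-0.4677)·0.875 = 2.682.
CV = √(exp(σ²)−1) = √(exp(0.7665)−1) = 1.073.

σ ≈ 0.875, CV ≈ 1.073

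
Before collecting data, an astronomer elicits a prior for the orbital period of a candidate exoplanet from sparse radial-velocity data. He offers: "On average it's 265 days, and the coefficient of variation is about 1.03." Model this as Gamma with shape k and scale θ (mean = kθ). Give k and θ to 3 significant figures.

k ≈ 0.943, θ ≈ 281

For Gamma(k, scale θ): mean = kθ, variance = kθ², so CV = 1/√k.
CV = 1.03, hence k = 1/CV² = 0.943.
Then θ = mean/k = 265/0.943 = 281.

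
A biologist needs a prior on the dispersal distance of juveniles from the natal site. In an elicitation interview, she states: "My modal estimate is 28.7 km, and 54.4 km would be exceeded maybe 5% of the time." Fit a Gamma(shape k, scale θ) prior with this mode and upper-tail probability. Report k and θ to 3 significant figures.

k ≈ 7.8, θ ≈ 4.22

Gamma(k,θ) with k>1 has mode (k−1)θ, so θ = 28.7/(k−1).
Need P(X < 54.4) = 0.95 with θ tied to k this way. Start at k = 2, θ = 28.7: P(X<54.4) ≈ 0.565.
Too low — raise k to concentrate. Iterating converges to k ≈ 7.8.
Then θ = 28.7/(7.8−1) ≈ 4.22.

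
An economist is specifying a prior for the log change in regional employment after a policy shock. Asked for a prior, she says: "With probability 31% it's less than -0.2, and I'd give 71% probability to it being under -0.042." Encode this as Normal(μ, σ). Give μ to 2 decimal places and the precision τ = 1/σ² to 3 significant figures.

The p-quantile of Normal(μ,σ) is μ + z_p·σ, with z_{0.31} = -0.4959 and z_{0.71} = 0.5534.
Eliminate σ: μ = (z₂·x₁ − z₁·x₂)/(z₂ − z₁) = (0.5534·-0.2 − (-0.4959)·-0.042)/1.049 = -0.13.
Then σ = (x₂ − x₁)/(z₂ − z₁) = (-0.042 − -0.2)/1.049 = 0.15.
Precision τ = 1/σ² = 1/0.1506² = 44.1.

μ = -0.13, τ = 44.1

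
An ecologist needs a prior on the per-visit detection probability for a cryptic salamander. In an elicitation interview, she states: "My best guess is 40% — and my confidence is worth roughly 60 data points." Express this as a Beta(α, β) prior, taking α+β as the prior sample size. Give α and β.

α = 24, β = 36

Under the effective-sample-size interpretation, Beta(α, β) has prior mean α/(α+β) and prior sample size α+β.
So α+β = 60 and α/(α+β) = 0.4, giving α = 0.4·60 = 24 and β = 60 − 24 = 36.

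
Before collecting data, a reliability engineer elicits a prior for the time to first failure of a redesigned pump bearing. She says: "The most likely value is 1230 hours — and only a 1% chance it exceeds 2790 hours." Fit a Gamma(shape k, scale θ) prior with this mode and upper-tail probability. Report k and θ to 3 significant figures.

Gamma(k,θ) with k>1 has mode (k−1)θ, so θ = 1230/(k−1).
Need P(X < 2790) = 0.99 with θ tied to k this way. Start at k = 2, θ = 1230: P(X<2790) ≈ 0.662.
Too low — raise k to concentrate. Iterating converges to k ≈ 8.14.
Then θ = 1230/(8.14−1) ≈ 172.

k ≈ 8.14, θ ≈ 172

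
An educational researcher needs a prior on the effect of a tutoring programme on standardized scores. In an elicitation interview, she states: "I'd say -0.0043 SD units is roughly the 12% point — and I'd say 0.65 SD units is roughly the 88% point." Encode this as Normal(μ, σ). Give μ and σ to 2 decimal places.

The p-quantile of Normal(μ,σ) is μ + z_p·σ, with z_{0.12} = -1.175 and z_{0.88} = 1.175.
Eliminate σ: μ = (z₂·x₁ − z₁·x₂)/(z₂ − z₁) = (1.175·-0.0043 − (-1.175)·0.65)/2.35 = 0.32.
Then σ = (x₂ − x₁)/(z₂ − z₁) = (0.65 − -0.0043)/2.35 = 0.28.

μ = 0.32, σ = 0.28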